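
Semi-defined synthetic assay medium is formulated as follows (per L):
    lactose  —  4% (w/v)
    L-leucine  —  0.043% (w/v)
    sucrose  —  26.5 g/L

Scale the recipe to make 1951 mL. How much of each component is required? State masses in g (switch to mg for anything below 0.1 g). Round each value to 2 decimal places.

Working volume: 1951 mL = 1.951 L.
lactose: 4% w/v = 40 g/L → 40 × 1.951 L = 78.04 g
L-leucine: 0.043 g per 100 mL × 1951 mL ÷ 100 = 0.84 g
sucrose: 26.5 g/L × 1.951 L = 51.70 g

lactose 78.04 g; L-leucine 0.84 g; sucrose 51.70 g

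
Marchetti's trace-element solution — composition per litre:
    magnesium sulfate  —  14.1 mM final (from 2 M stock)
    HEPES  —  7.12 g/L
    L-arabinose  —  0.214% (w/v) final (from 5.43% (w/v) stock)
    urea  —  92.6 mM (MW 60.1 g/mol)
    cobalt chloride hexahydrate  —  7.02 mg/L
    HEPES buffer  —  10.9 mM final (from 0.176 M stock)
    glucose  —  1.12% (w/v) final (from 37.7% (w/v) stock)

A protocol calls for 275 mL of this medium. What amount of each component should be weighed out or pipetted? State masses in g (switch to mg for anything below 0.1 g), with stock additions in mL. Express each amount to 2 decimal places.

Working volume: 275 mL = 0.275 L.
magnesium sulfate: dilute stock: 14.1 mM × 275 mL ÷ 2000 mM = 1.94 mL
HEPES: 7.12 g/L × 0.275 L = 1.96 g
L-arabinose: V = C2·V2/C1 = 0.214% ÷ 5.43% × 275 mL = 10.84 mL
urea: 92.6 mmol/L × 60.1 g/mol × 0.275 L ÷ 1000 = 1.53 g
cobalt chloride hexahydrate: 7.02 mg/L × 0.275 L = 1.93 mg
HEPES buffer: dilute stock: 10.9 mM × 275 mL ÷ 176 mM = 17.03 mL
glucose: V = C2·V2/C1 = 1.12% ÷ 37.7% × 275 mL = 8.17 mL

magnesium sulfate 1.94 mL; HEPES 1.96 g; L-arabinose 10.84 mL; urea 1.53 g; cobalt chloride hexahydrate 1.93 mg; HEPES buffer 17.03 mL; glucose 8.17 mL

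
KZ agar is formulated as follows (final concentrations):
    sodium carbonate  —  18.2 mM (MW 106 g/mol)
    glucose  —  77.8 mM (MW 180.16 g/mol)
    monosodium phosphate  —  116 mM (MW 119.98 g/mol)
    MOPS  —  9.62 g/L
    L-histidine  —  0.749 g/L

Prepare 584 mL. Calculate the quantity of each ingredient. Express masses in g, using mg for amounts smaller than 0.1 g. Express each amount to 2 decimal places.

sodium carbonate 1.13 g; glucose 8.19 g; monosodium phosphate 8.13 g; MOPS 5.62 g; L-histidine 0.44 g

Scale factor relative to 1 L: 0.584.
sodium carbonate: 18.2 mmol/L × 106 g/mol × 0.584 L ÷ 1000 = 1.13 g
glucose: 77.8 mmol/L × 180.16 g/mol × 0.584 L ÷ 1000 = 8.19 g
monosodium phosphate: 116 mmol/L × 119.98 g/mol × 0.584 L ÷ 1000 = 8.13 g
MOPS: 9.62 g/L × 0.584 L = 5.62 g
L-histidine: 0.749 g/L × 0.584 L = 0.44 g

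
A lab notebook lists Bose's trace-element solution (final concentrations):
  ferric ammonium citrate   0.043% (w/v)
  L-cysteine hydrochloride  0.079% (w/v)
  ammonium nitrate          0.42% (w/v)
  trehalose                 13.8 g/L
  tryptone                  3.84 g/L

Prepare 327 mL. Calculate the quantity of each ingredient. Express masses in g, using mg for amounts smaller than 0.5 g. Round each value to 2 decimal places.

ferric ammonium citrate 140.61 mg; L-cysteine hydrochloride 258.33 mg; ammonium nitrate 1.37 g; trehalose 4.51 g; tryptone 1.26 g

Target volume = 327 mL = 0.327 L.
ferric ammonium citrate: 0.043 g per 100 mL × 327 mL ÷ 100 = 0.14061 g = 140.61 mg
L-cysteine hydrochloride: 0.079 g per 100 mL × 327 mL ÷ 100 = 0.25833 g = 258.33 mg
ammonium nitrate: 0.42 g per 100 mL × 327 mL ÷ 100 = 1.37 g
trehalose: 13.8 g/L × 0.327 L = 4.51 g
tryptone: 3.84 g/L × 0.327 L = 1.26 g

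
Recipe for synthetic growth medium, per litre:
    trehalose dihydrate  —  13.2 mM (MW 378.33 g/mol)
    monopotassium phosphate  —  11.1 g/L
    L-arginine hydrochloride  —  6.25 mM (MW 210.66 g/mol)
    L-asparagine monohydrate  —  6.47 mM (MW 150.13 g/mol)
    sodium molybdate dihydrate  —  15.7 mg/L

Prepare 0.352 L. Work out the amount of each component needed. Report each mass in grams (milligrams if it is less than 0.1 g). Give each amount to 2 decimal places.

trehalose dihydrate 1.76 g; monopotassium phosphate 3.91 g; L-arginine hydrochloride 0.46 g; L-asparagine monohydrate 0.34 g; sodium molybdate dihydrate 5.53 mg

Working volume: 0.352 L.
trehalose dihydrate: 13.2 mmol/L × 378.33 g/mol × 0.352 L ÷ 1000 = 1.76 g
monopotassium phosphate: 11.1 g/L × 0.352 L = 3.91 g
L-arginine hydrochloride: 6.25 mmol/L × 210.66 g/mol × 0.352 L ÷ 1000 = 0.46 g
L-asparagine monohydrate: 6.47 mmol/L × 150.13 g/mol × 0.352 L ÷ 1000 = 0.34 g
sodium molybdate dihydrate: 15.7 mg/L × 0.352 L = 5.53 mg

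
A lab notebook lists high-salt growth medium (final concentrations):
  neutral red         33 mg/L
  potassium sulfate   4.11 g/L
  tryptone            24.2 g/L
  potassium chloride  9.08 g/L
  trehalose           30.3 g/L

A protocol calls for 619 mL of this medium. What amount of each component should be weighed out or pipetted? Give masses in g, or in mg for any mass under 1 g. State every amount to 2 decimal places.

Working volume: 619 mL = 0.619 L.
neutral red: 33 mg/L × 0.619 L = 20.43 mg
potassium sulfate: 4.11 g/L × 0.619 L = 2.54 g
tryptone: 24.2 g/L × 0.619 L = 14.98 g
potassium chloride: 9.08 g/L × 0.619 L = 5.62 g
trehalose: 30.3 g/L × 0.619 L = 18.76 g

neutral red 20.43 mg; potassium sulfate 2.54 g; tryptone 14.98 g; potassium chloride 5.62 g; trehalose 18.76 g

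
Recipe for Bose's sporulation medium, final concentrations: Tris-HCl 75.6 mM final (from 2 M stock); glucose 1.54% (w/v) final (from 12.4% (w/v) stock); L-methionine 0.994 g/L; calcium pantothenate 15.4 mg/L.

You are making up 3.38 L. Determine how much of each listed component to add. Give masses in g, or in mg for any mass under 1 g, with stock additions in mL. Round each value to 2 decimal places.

Working volume: 3.38 L.
Tris-HCl: V = C2·V2/C1 = 75.6 mM × 3380 mL ÷ 2000 mM = 127.76 mL
glucose: dilute stock: 1.54% ÷ 12.4% × 3380 mL = 419.77 mL
L-methionine: 0.994 g/L × 3.38 L = 3.36 g
calcium pantothenate: 15.4 mg/L × 3.38 L = 52.05 mg

Tris-HCl 127.76 mL; glucose 419.77 mL; L-methionine 3.36 g; calcium pantothenate 52.05 mg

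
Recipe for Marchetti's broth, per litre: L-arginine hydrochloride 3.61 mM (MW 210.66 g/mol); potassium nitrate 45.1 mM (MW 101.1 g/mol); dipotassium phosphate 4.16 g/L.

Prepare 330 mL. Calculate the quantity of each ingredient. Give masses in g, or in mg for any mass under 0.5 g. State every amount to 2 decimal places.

Scale factor relative to 1 L: 0.33.
L-arginine hydrochloride: 3.61 mmol/L × 210.66 mg/mmol × 0.33 L = 250.96 mg
potassium nitrate: 45.1 mmol/L × 101.1 g/mol × 0.33 L ÷ 1000 = 1.50 g
dipotassium phosphate: 4.16 g/L × 0.33 L = 1.37 g

L-arginine hydrochloride 250.96 mg; potassium nitrate 1.50 g; dipotassium phosphate 1.37 g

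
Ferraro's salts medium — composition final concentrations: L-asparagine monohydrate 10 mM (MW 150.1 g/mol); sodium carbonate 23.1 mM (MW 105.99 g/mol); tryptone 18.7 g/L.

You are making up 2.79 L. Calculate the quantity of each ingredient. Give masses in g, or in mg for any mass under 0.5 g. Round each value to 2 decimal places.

L-asparagine monohydrate 4.19 g; sodium carbonate 6.83 g; tryptone 52.17 g

Scale factor relative to 1 L: 2.79.
L-asparagine monohydrate: 10 mmol/L × 150.1 g/mol × 2.79 L ÷ 1000 = 4.19 g
sodium carbonate: 23.1 mmol/L × 105.99 g/mol × 2.79 L ÷ 1000 = 6.83 g
tryptone: 18.7 g/L × 2.79 L = 52.17 g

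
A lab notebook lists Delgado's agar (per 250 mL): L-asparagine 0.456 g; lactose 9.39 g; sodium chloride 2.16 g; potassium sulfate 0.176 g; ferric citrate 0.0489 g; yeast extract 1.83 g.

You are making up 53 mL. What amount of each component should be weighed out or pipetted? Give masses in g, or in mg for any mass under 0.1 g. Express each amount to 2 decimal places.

Scale factor = 53 mL / 250 mL = 0.212.
L-asparagine: 0.456 g × (53 mL / 250 mL) = 0.096672 g = 96.67 mg
lactose: 9.39 g × (53 mL / 250 mL) = 1.99 g
sodium chloride: 2.16 g × (53 mL / 250 mL) = 0.46 g
potassium sulfate: 0.176 g × (53 mL / 250 mL) = 0.037312 g = 37.31 mg
ferric citrate: 0.0489 g × (53 mL / 250 mL) = 0.0103668 g = 10.37 mg
yeast extract: 1.83 g × (53 mL / 250 mL) = 0.39 g

L-asparagine 96.67 mg; lactose 1.99 g; sodium chloride 0.46 g; potassium sulfate 37.31 mg; ferric citrate 10.37 mg; yeast extract 0.39 g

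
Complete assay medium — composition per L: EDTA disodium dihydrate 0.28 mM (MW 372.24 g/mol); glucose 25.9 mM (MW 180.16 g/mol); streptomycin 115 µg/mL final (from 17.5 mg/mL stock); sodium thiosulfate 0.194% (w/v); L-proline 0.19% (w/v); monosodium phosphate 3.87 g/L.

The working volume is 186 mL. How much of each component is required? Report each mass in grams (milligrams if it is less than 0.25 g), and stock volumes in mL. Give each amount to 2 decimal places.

Scale factor relative to 1 L: 0.186.
EDTA disodium dihydrate: 0.28 mmol/L × 372.24 mg/mmol × 0.186 L = 19.39 mg
glucose: 25.9 mmol/L × 180.16 g/mol × 0.186 L ÷ 1000 = 0.87 g
streptomycin: C1V1 = C2V2 → 115 µg/mL × 186 mL ÷ 17500 µg/mL = 1.22 mL
sodium thiosulfate: 0.194% w/v = 1.94 g/L → 1.94 × 0.186 L = 0.36 g
L-proline: 0.19 g per 100 mL × 186 mL ÷ 100 = 0.35 g
monosodium phosphate: 3.87 g/L × 0.186 L = 0.72 g

EDTA disodium dihydrate 19.39 mg; glucose 0.87 g; streptomycin 1.22 mL; sodium thiosulfate 0.36 g; L-proline 0.35 g; monosodium phosphate 0.72 g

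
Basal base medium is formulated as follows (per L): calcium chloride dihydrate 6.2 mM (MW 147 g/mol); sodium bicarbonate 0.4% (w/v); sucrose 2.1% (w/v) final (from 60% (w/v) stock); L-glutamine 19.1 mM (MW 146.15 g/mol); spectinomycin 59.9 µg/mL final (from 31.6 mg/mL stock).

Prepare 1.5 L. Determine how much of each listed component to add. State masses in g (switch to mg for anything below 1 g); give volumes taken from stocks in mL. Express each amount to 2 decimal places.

calcium chloride dihydrate 1.37 g; sodium bicarbonate 6.00 g; sucrose 52.50 mL; L-glutamine 4.19 g; spectinomycin 2.84 mL

Scale factor relative to 1 L: 1.5.
calcium chloride dihydrate: 6.2 mmol/L × 147 g/mol × 1.5 L ÷ 1000 = 1.37 g
sodium bicarbonate: 0.4 g per 100 mL × 1500 mL ÷ 100 = 6.00 g
sucrose: C1V1 = C2V2 → 2.1% ÷ 60% × 1500 mL = 52.50 mL
L-glutamine: 19.1 mmol/L × 146.15 g/mol × 1.5 L ÷ 1000 = 4.19 g
spectinomycin: C1V1 = C2V2 → 59.9 µg/mL × 1500 mL ÷ 31600 µg/mL = 2.84 mL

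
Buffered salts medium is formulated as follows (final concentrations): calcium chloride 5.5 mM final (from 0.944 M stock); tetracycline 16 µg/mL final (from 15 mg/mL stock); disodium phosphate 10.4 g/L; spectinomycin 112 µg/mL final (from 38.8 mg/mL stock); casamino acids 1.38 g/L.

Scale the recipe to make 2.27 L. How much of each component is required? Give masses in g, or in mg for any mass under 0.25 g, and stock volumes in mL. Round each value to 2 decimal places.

calcium chloride 13.23 mL; tetracycline 2.42 mL; disodium phosphate 23.61 g; spectinomycin 6.55 mL; casamino acids 3.13 g

Scale factor relative to 1 L: 2.27.
calcium chloride: C1V1 = C2V2 → 5.5 mM × 2270 mL ÷ 944 mM = 13.23 mL
tetracycline: V = C2·V2/C1 = 16 µg/mL × 2270 mL ÷ 15000 µg/mL = 2.42 mL
disodium phosphate: 10.4 g/L × 2.27 L = 23.61 g
spectinomycin: dilute stock: 112 µg/mL × 2270 mL ÷ 38800 µg/mL = 6.55 mL
casamino acids: 1.38 g/L × 2.27 L = 3.13 g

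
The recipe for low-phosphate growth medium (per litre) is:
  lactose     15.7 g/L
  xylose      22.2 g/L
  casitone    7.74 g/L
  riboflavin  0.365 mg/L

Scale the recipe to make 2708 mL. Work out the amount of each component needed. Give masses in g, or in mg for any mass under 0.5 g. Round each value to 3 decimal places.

Scale factor relative to 1 L: 2.708.
lactose: 15.7 g/L × 2.708 L = 42.516 g
xylose: 22.2 g/L × 2.708 L = 60.118 g
casitone: 7.74 g/L × 2.708 L = 20.960 g
riboflavin: 0.365 mg/L × 2.708 L = 0.988 mg

lactose 42.516 g; xylose 60.118 g; casitone 20.960 g; riboflavin 0.988 mg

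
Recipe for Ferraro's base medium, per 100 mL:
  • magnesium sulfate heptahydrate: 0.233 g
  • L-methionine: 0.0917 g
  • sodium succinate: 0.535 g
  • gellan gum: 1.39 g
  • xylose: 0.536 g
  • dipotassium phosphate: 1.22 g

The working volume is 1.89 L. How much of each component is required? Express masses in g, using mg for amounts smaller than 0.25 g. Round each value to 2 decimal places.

Ratio of target to recipe volume: 1890 / 100 = 18.9.
magnesium sulfate heptahydrate: 0.233 g × (1890 mL / 100 mL) = 4.40 g
L-methionine: 0.0917 g × (1890 mL / 100 mL) = 1.73 g
sodium succinate: 0.535 g × (1890 mL / 100 mL) = 10.11 g
gellan gum: 1.39 g × (1890 mL / 100 mL) = 26.27 g
xylose: 0.536 g × (1890 mL / 100 mL) = 10.13 g
dipotassium phosphate: 1.22 g × (1890 mL / 100 mL) = 23.06 g

magnesium sulfate heptahydrate 4.40 g; L-methionine 1.73 g; sodium succinate 10.11 g; gellan gum 26.27 g; xylose 10.13 g; dipotassium phosphate 23.06 g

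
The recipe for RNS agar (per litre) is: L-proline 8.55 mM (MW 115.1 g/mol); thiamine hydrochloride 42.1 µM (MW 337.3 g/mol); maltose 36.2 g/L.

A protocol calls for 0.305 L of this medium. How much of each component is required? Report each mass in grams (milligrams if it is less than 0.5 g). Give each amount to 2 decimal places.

L-proline 300.15 mg; thiamine hydrochloride 4.33 mg; maltose 11.04 g

Scale factor relative to 1 L: 0.305.
L-proline: 8.55 mmol/L × 115.1 mg/mmol × 0.305 L = 300.15 mg
thiamine hydrochloride: 42.1 µmol/L × 337.3 g/mol × 0.305 L ÷ 1000 = 4.33 mg
maltose: 36.2 g/L × 0.305 L = 11.04 g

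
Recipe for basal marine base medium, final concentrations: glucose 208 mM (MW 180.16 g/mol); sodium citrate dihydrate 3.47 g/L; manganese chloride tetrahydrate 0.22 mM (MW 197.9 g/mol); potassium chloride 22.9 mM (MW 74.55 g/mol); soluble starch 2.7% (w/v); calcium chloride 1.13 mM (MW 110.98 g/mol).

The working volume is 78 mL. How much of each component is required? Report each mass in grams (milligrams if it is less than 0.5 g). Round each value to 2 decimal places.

Scale factor relative to 1 L: 0.078.
glucose: 208 mmol/L × 180.16 g/mol × 0.078 L ÷ 1000 = 2.92 g
sodium citrate dihydrate: 3.47 g/L × 0.078 L = 0.27066 g = 270.66 mg
manganese chloride tetrahydrate: 0.22 mmol/L × 197.9 mg/mmol × 0.078 L = 3.40 mg
potassium chloride: 22.9 mmol/L × 74.55 mg/mmol × 0.078 L = 133.16 mg
soluble starch: 2.7 g per 100 mL × 78 mL ÷ 100 = 2.11 g
calcium chloride: 1.13 mmol/L × 110.98 mg/mmol × 0.078 L = 9.78 mg

glucose 2.92 g; sodium citrate dihydrate 270.66 mg; manganese chloride tetrahydrate 3.40 mg; potassium chloride 133.16 mg; soluble starch 2.11 g; calcium chloride 9.78 mg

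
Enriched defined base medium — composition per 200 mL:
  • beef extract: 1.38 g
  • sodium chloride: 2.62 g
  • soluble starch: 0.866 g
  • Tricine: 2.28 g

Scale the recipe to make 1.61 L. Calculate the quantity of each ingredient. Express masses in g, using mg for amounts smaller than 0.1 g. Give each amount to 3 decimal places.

Scale factor = 1610 mL / 200 mL = 8.05.
beef extract: 1.38 g × (1610 mL / 200 mL) = 11.109 g
sodium chloride: 2.62 g × (1610 mL / 200 mL) = 21.091 g
soluble starch: 0.866 g × (1610 mL / 200 mL) = 6.971 g
Tricine: 2.28 g × (1610 mL / 200 mL) = 18.354 g

beef extract 11.109 g; sodium chloride 21.091 g; soluble starch 6.971 g; Tricine 18.354 g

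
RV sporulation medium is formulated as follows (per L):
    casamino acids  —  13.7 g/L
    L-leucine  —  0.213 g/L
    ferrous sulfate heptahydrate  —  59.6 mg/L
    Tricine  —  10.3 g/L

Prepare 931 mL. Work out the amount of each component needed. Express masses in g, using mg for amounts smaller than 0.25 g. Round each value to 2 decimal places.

Working volume: 931 mL = 0.931 L.
casamino acids: 13.7 g/L × 0.931 L = 12.75 g
L-leucine: 0.213 g/L × 0.931 L = 0.198303 g = 198.30 mg
ferrous sulfate heptahydrate: 59.6 mg/L × 0.931 L = 55.49 mg
Tricine: 10.3 g/L × 0.931 L = 9.59 g

casamino acids 12.75 g; L-leucine 198.30 mg; ferrous sulfate heptahydrate 55.49 mg; Tricine 9.59 g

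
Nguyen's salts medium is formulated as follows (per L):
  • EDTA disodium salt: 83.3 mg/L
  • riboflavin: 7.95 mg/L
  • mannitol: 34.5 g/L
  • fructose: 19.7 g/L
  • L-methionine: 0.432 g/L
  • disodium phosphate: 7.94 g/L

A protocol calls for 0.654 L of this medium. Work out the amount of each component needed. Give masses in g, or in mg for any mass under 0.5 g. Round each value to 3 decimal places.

EDTA disodium salt 54.478 mg; riboflavin 5.199 mg; mannitol 22.563 g; fructose 12.884 g; L-methionine 282.528 mg; disodium phosphate 5.193 g

Working volume: 0.654 L.
EDTA disodium salt: 83.3 mg/L × 0.654 L = 54.478 mg
riboflavin: 7.95 mg/L × 0.654 L = 5.199 mg
mannitol: 34.5 g/L × 0.654 L = 22.563 g
fructose: 19.7 g/L × 0.654 L = 12.884 g
L-methionine: 0.432 g/L × 0.654 L = 0.282528 g = 282.528 mg
disodium phosphate: 7.94 g/L × 0.654 L = 5.193 g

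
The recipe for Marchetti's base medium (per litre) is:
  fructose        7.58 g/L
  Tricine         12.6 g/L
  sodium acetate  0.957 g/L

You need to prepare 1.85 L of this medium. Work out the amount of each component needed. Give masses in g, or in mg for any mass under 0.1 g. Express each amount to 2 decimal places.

fructose 14.02 g; Tricine 23.31 g; sodium acetate 1.77 g

Scale factor relative to 1 L: 1.85.
fructose: 7.58 g/L × 1.85 L = 14.02 g
Tricine: 12.6 g/L × 1.85 L = 23.31 g
sodium acetate: 0.957 g/L × 1.85 L = 1.77 g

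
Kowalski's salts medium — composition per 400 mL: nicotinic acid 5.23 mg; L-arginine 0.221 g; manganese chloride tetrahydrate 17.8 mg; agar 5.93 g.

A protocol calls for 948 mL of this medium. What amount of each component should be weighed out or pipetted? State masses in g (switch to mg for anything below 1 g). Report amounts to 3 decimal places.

nicotinic acid 12.395 mg; L-arginine 523.770 mg; manganese chloride tetrahydrate 42.186 mg; agar 14.054 g

Ratio of target to recipe volume: 948 / 400 = 2.37.
nicotinic acid: 5.23 mg × (948 mL / 400 mL) = 12.395 mg
L-arginine: 0.221 g × (948 mL / 400 mL) = 0.52377 g = 523.770 mg
manganese chloride tetrahydrate: 17.8 mg × (948 mL / 400 mL) = 42.186 mg
agar: 5.93 g × (948 mL / 400 mL) = 14.054 g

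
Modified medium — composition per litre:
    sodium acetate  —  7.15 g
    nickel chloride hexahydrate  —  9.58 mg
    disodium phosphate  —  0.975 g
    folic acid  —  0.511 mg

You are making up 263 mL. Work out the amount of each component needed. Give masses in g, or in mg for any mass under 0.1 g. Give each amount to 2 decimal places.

Scale factor = 263 mL / 1000 mL = 0.263.
sodium acetate: 7.15 g × (263 mL / 1000 mL) = 1.88 g
nickel chloride hexahydrate: 9.58 mg × (263 mL / 1000 mL) = 2.52 mg
disodium phosphate: 0.975 g × (263 mL / 1000 mL) = 0.26 g
folic acid: 0.511 mg × (263 mL / 1000 mL) = 0.13 mg

sodium acetate 1.88 g; nickel chloride hexahydrate 2.52 mg; disodium phosphate 0.26 g; folic acid 0.13 mg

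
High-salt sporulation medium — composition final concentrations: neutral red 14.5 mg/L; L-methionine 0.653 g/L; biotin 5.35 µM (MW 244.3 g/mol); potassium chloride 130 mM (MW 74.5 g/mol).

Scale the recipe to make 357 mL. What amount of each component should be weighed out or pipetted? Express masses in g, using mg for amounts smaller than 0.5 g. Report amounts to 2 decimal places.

Target volume = 357 mL = 0.357 L.
neutral red: 14.5 mg/L × 0.357 L = 5.18 mg
L-methionine: 0.653 g/L × 0.357 L = 0.233121 g = 233.12 mg
biotin: 5.35 µmol/L × 244.3 g/mol × 0.357 L ÷ 1000 = 0.47 mg
potassium chloride: 130 mmol/L × 74.5 g/mol × 0.357 L ÷ 1000 = 3.46 g

neutral red 5.18 mg; L-methionine 233.12 mg; biotin 0.47 mg; potassium chloride 3.46 g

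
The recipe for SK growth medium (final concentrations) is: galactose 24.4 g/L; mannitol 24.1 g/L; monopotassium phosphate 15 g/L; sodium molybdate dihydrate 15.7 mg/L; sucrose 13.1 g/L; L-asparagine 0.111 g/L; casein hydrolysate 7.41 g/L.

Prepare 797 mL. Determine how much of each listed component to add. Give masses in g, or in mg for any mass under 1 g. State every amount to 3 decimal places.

galactose 19.447 g; mannitol 19.208 g; monopotassium phosphate 11.955 g; sodium molybdate dihydrate 12.513 mg; sucrose 10.441 g; L-asparagine 88.467 mg; casein hydrolysate 5.906 g

Scale factor relative to 1 L: 0.797.
galactose: 24.4 g/L × 0.797 L = 19.447 g
mannitol: 24.1 g/L × 0.797 L = 19.208 g
monopotassium phosphate: 15 g/L × 0.797 L = 11.955 g
sodium molybdate dihydrate: 15.7 mg/L × 0.797 L = 12.513 mg
sucrose: 13.1 g/L × 0.797 L = 10.441 g
L-asparagine: 0.111 g/L × 0.797 L = 0.088467 g = 88.467 mg
casein hydrolysate: 7.41 g/L × 0.797 L = 5.906 g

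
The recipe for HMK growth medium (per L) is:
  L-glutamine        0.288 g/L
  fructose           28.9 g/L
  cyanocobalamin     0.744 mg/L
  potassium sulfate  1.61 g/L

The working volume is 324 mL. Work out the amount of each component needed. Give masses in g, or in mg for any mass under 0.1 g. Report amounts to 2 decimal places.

L-glutamine 93.31 mg; fructose 9.36 g; cyanocobalamin 0.24 mg; potassium sulfate 0.52 g

Working volume: 324 mL = 0.324 L.
L-glutamine: 0.288 g/L × 0.324 L = 0.093312 g = 93.31 mg
fructose: 28.9 g/L × 0.324 L = 9.36 g
cyanocobalamin: 0.744 mg/L × 0.324 L = 0.24 mg
potassium sulfate: 1.61 g/L × 0.324 L = 0.52 g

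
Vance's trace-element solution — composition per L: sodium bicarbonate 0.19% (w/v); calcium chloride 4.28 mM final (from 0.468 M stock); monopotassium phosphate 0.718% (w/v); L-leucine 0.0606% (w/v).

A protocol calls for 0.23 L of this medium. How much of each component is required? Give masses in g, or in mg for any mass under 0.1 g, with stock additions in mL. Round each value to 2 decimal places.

sodium bicarbonate 0.44 g; calcium chloride 2.10 mL; monopotassium phosphate 1.65 g; L-leucine 0.14 g

Scale factor relative to 1 L: 0.23.
sodium bicarbonate: 0.19% w/v = 1.9 g/L → 1.9 × 0.23 L = 0.44 g
calcium chloride: C1V1 = C2V2 → 4.28 mM × 230 mL ÷ 468 mM = 2.10 mL
monopotassium phosphate: 0.718 g per 100 mL × 230 mL ÷ 100 = 1.65 g
L-leucine: 0.0606% w/v = 0.606 g/L → 0.606 × 0.23 L = 0.14 g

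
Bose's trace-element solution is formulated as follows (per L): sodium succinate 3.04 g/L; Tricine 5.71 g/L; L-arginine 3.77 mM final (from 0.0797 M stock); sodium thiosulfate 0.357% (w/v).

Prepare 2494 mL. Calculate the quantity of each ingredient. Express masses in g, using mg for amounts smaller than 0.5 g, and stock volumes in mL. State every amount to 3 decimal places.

Working volume: 2494 mL = 2.494 L.
sodium succinate: 3.04 g/L × 2.494 L = 7.582 g
Tricine: 5.71 g/L × 2.494 L = 14.241 g
L-arginine: V = C2·V2/C1 = 3.77 mM × 2494 mL ÷ 79.7 mM = 117.972 mL
sodium thiosulfate: 0.357% w/v = 3.57 g/L → 3.57 × 2.494 L = 8.904 g

sodium succinate 7.582 g; Tricine 14.241 g; L-arginine 117.972 mL; sodium thiosulfate 8.904 g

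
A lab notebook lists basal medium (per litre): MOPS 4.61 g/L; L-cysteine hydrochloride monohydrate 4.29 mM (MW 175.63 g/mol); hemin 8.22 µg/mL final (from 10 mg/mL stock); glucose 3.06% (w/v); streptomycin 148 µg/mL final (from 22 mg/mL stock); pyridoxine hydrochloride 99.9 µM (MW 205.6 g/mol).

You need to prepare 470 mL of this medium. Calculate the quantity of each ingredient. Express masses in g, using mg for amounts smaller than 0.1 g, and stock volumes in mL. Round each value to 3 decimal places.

MOPS 2.167 g; L-cysteine hydrochloride monohydrate 0.354 g; hemin 0.386 mL; glucose 14.382 g; streptomycin 3.162 mL; pyridoxine hydrochloride 9.654 mg

Scale factor relative to 1 L: 0.47.
MOPS: 4.61 g/L × 0.47 L = 2.167 g
L-cysteine hydrochloride monohydrate: 4.29 mmol/L × 175.63 g/mol × 0.47 L ÷ 1000 = 0.354 g
hemin: V = C2·V2/C1 = 8.22 µg/mL × 470 mL ÷ 10000 µg/mL = 0.386 mL
glucose: 3.06 g per 100 mL × 470 mL ÷ 100 = 14.382 g
streptomycin: dilute stock: 148 µg/mL × 470 mL ÷ 22000 µg/mL = 3.162 mL
pyridoxine hydrochloride: 99.9 µmol/L × 205.6 g/mol × 0.47 L ÷ 1000 = 9.654 mg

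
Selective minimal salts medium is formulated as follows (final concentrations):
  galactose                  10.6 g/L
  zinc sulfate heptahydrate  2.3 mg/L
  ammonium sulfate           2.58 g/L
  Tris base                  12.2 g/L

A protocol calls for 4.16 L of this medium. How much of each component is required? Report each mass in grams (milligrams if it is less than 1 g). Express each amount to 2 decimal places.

galactose 44.10 g; zinc sulfate heptahydrate 9.57 mg; ammonium sulfate 10.73 g; Tris base 50.75 g

Scale factor relative to 1 L: 4.16.
galactose: 10.6 g/L × 4.16 L = 44.10 g
zinc sulfate heptahydrate: 2.3 mg/L × 4.16 L = 9.57 mg
ammonium sulfate: 2.58 g/L × 4.16 L = 10.73 g
Tris base: 12.2 g/L × 4.16 L = 50.75 g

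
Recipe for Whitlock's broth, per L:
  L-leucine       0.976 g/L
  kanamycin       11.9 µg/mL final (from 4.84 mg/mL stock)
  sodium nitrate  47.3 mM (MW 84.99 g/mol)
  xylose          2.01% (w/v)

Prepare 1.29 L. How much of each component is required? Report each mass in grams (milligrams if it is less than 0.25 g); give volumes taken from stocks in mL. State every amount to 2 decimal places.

Scale factor relative to 1 L: 1.29.
L-leucine: 0.976 g/L × 1.29 L = 1.26 g
kanamycin: V = C2·V2/C1 = 11.9 µg/mL × 1290 mL ÷ 4840 µg/mL = 3.17 mL
sodium nitrate: 47.3 mmol/L × 84.99 g/mol × 1.29 L ÷ 1000 = 5.19 g
xylose: 2.01% w/v = 20.1 g/L → 20.1 × 1.29 L = 25.93 g

L-leucine 1.26 g; kanamycin 3.17 mL; sodium nitrate 5.19 g; xylose 25.93 g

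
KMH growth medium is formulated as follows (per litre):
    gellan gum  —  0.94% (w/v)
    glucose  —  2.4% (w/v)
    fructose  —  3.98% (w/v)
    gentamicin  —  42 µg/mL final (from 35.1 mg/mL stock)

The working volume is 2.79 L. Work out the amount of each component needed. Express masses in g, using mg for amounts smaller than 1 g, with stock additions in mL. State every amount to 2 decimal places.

Scale factor relative to 1 L: 2.79.
gellan gum: 0.94% w/v = 9.4 g/L → 9.4 × 2.79 L = 26.23 g
glucose: 2.4% w/v = 24 g/L → 24 × 2.79 L = 66.96 g
fructose: 3.98% w/v = 39.8 g/L → 39.8 × 2.79 L = 111.04 g
gentamicin: V = C2·V2/C1 = 42 µg/mL × 2790 mL ÷ 35100 µg/mL = 3.34 mL

gellan gum 26.23 g; glucose 66.96 g; fructose 111.04 g; gentamicin 3.34 mL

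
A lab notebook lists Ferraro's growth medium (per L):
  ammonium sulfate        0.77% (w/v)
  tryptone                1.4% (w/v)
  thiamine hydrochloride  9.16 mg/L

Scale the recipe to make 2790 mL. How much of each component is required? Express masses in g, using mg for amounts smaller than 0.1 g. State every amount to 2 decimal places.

ammonium sulfate 21.48 g; tryptone 39.06 g; thiamine hydrochloride 25.56 mg

Target volume = 2790 mL = 2.79 L.
ammonium sulfate: 0.77 g per 100 mL × 2790 mL ÷ 100 = 21.48 g
tryptone: 1.4% w/v = 14 g/L → 14 × 2.79 L = 39.06 g
thiamine hydrochloride: 9.16 mg/L × 2.79 L = 25.56 mg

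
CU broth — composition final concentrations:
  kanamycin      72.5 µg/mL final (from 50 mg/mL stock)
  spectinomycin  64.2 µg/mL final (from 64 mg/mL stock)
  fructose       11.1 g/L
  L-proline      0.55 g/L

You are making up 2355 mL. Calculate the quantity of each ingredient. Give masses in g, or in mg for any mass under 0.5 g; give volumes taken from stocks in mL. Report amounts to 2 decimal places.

Scale factor relative to 1 L: 2.355.
kanamycin: C1V1 = C2V2 → 72.5 µg/mL × 2355 mL ÷ 50000 µg/mL = 3.41 mL
spectinomycin: C1V1 = C2V2 → 64.2 µg/mL × 2355 mL ÷ 64000 µg/mL = 2.36 mL
fructose: 11.1 g/L × 2.355 L = 26.14 g
L-proline: 0.55 g/L × 2.355 L = 1.30 g

kanamycin 3.41 mL; spectinomycin 2.36 mL; fructose 26.14 g; L-proline 1.30 g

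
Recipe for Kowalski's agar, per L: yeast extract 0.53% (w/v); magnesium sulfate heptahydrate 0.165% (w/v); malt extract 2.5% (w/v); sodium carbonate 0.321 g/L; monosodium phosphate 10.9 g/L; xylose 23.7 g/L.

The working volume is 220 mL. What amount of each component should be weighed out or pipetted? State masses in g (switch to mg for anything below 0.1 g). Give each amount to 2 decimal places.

Target volume = 220 mL = 0.22 L.
yeast extract: 0.53% w/v = 5.3 g/L → 5.3 × 0.22 L = 1.17 g
magnesium sulfate heptahydrate: 0.165% w/v = 1.65 g/L → 1.65 × 0.22 L = 0.36 g
malt extract: 2.5% w/v = 25 g/L → 25 × 0.22 L = 5.50 g
sodium carbonate: 0.321 g/L × 0.22 L = 0.07062 g = 70.62 mg
monosodium phosphate: 10.9 g/L × 0.22 L = 2.40 g
xylose: 23.7 g/L × 0.22 L = 5.21 g

yeast extract 1.17 g; magnesium sulfate heptahydrate 0.36 g; malt extract 5.50 g; sodium carbonate 70.62 mg; monosodium phosphate 2.40 g; xylose 5.21 g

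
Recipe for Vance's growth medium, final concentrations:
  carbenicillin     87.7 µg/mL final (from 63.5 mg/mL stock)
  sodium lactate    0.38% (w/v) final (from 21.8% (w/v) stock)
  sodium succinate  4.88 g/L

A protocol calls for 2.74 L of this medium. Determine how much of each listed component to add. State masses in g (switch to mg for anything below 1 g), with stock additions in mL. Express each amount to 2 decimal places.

Working volume: 2.74 L.
carbenicillin: C1V1 = C2V2 → 87.7 µg/mL × 2740 mL ÷ 63500 µg/mL = 3.78 mL
sodium lactate: V = C2·V2/C1 = 0.38% ÷ 21.8% × 2740 mL = 47.76 mL
sodium succinate: 4.88 g/L × 2.74 L = 13.37 g

carbenicillin 3.78 mL; sodium lactate 47.76 mL; sodium succinate 13.37 g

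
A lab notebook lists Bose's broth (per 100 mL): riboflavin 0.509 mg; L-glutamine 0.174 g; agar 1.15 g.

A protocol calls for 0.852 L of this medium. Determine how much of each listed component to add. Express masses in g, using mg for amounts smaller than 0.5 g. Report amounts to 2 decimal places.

riboflavin 4.34 mg; L-glutamine 1.48 g; agar 9.80 g

Ratio of target to recipe volume: 852 / 100 = 8.52.
riboflavin: 0.509 mg × (852 mL / 100 mL) = 4.34 mg
L-glutamine: 0.174 g × (852 mL / 100 mL) = 1.48 g
agar: 1.15 g × (852 mL / 100 mL) = 9.80 g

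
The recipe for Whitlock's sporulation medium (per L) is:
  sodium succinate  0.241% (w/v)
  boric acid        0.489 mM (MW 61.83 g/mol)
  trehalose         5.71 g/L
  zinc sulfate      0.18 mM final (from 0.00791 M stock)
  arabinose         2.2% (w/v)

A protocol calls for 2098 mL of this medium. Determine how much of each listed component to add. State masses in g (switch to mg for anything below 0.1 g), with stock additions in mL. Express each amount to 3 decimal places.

sodium succinate 5.056 g; boric acid 63.433 mg; trehalose 11.980 g; zinc sulfate 47.742 mL; arabinose 46.156 g

Target volume = 2098 mL = 2.098 L.
sodium succinate: 0.241 g per 100 mL × 2098 mL ÷ 100 = 5.056 g
boric acid: 0.489 mmol/L × 61.83 mg/mmol × 2.098 L = 63.433 mg
trehalose: 5.71 g/L × 2.098 L = 11.980 g
zinc sulfate: C1V1 = C2V2 → 0.18 mM × 2098 mL ÷ 7.91 mM = 47.742 mL
arabinose: 2.2% w/v = 22 g/L → 22 × 2.098 L = 46.156 g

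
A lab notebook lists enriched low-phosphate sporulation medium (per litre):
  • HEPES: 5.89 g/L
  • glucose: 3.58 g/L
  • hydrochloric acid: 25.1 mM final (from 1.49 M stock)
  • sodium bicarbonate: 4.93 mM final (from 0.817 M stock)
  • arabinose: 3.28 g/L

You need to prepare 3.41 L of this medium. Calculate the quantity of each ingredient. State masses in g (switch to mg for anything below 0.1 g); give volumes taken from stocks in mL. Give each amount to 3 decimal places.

Scale factor relative to 1 L: 3.41.
HEPES: 5.89 g/L × 3.41 L = 20.085 g
glucose: 3.58 g/L × 3.41 L = 12.208 g
hydrochloric acid: C1V1 = C2V2 → 25.1 mM × 3410 mL ÷ 1490 mM = 57.444 mL
sodium bicarbonate: C1V1 = C2V2 → 4.93 mM × 3410 mL ÷ 817 mM = 20.577 mL
arabinose: 3.28 g/L × 3.41 L = 11.185 g

HEPES 20.085 g; glucose 12.208 g; hydrochloric acid 57.444 mL; sodium bicarbonate 20.577 mL; arabinose 11.185 g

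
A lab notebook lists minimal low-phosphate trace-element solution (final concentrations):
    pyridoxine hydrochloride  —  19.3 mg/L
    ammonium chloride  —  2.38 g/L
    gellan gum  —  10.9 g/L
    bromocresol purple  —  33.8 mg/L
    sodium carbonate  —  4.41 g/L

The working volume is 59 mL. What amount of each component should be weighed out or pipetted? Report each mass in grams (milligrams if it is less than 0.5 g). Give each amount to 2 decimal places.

pyridoxine hydrochloride 1.14 mg; ammonium chloride 140.42 mg; gellan gum 0.64 g; bromocresol purple 1.99 mg; sodium carbonate 260.19 mg

Target volume = 59 mL = 0.059 L.
pyridoxine hydrochloride: 19.3 mg/L × 0.059 L = 1.14 mg
ammonium chloride: 2.38 g/L × 0.059 L = 0.14042 g = 140.42 mg
gellan gum: 10.9 g/L × 0.059 L = 0.64 g
bromocresol purple: 33.8 mg/L × 0.059 L = 1.99 mg
sodium carbonate: 4.41 g/L × 0.059 L = 0.26019 g = 260.19 mg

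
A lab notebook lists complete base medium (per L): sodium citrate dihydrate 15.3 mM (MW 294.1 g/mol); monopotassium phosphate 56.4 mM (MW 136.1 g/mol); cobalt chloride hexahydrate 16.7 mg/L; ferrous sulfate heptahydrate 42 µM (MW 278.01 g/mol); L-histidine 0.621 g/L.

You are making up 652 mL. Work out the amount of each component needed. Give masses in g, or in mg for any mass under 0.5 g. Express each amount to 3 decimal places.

sodium citrate dihydrate 2.934 g; monopotassium phosphate 5.005 g; cobalt chloride hexahydrate 10.888 mg; ferrous sulfate heptahydrate 7.613 mg; L-histidine 404.892 mg

Target volume = 652 mL = 0.652 L.
sodium citrate dihydrate: 15.3 mmol/L × 294.1 g/mol × 0.652 L ÷ 1000 = 2.934 g
monopotassium phosphate: 56.4 mmol/L × 136.1 g/mol × 0.652 L ÷ 1000 = 5.005 g
cobalt chloride hexahydrate: 16.7 mg/L × 0.652 L = 10.888 mg
ferrous sulfate heptahydrate: 42 µmol/L × 278.01 g/mol × 0.652 L ÷ 1000 = 7.613 mg
L-histidine: 0.621 g/L × 0.652 L = 0.404892 g = 404.892 mg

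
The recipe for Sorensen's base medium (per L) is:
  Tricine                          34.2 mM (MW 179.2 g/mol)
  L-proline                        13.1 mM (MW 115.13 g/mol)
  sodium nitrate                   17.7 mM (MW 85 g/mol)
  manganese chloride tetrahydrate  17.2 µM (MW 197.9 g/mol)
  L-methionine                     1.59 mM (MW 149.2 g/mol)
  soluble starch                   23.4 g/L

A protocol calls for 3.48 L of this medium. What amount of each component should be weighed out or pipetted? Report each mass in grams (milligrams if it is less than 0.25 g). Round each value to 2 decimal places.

Tricine 21.33 g; L-proline 5.25 g; sodium nitrate 5.24 g; manganese chloride tetrahydrate 11.85 mg; L-methionine 0.83 g; soluble starch 81.43 g

Working volume: 3.48 L.
Tricine: 34.2 mmol/L × 179.2 g/mol × 3.48 L ÷ 1000 = 21.33 g
L-proline: 13.1 mmol/L × 115.13 g/mol × 3.48 L ÷ 1000 = 5.25 g
sodium nitrate: 17.7 mmol/L × 85 g/mol × 3.48 L ÷ 1000 = 5.24 g
manganese chloride tetrahydrate: 17.2 µmol/L × 197.9 g/mol × 3.48 L ÷ 1000 = 11.85 mg
L-methionine: 1.59 mmol/L × 149.2 g/mol × 3.48 L ÷ 1000 = 0.83 g
soluble starch: 23.4 g/L × 3.48 L = 81.43 g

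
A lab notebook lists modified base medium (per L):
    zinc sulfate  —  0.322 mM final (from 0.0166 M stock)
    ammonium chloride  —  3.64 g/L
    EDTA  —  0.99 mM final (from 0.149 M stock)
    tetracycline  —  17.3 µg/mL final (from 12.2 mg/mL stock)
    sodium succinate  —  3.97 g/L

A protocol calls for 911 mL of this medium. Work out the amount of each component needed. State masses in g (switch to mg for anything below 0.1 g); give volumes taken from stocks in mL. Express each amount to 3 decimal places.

Working volume: 911 mL = 0.911 L.
zinc sulfate: dilute stock: 0.322 mM × 911 mL ÷ 16.6 mM = 17.671 mL
ammonium chloride: 3.64 g/L × 0.911 L = 3.316 g
EDTA: C1V1 = C2V2 → 0.99 mM × 911 mL ÷ 149 mM = 6.053 mL
tetracycline: dilute stock: 17.3 µg/mL × 911 mL ÷ 12200 µg/mL = 1.292 mL
sodium succinate: 3.97 g/L × 0.911 L = 3.617 g

zinc sulfate 17.671 mL; ammonium chloride 3.316 g; EDTA 6.053 mL; tetracycline 1.292 mL; sodium succinate 3.617 g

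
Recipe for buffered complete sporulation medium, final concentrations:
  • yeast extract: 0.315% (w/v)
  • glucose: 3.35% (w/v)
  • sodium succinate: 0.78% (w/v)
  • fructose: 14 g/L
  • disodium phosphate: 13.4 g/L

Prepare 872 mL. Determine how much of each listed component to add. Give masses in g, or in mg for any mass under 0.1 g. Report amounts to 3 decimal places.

yeast extract 2.747 g; glucose 29.212 g; sodium succinate 6.802 g; fructose 12.208 g; disodium phosphate 11.685 g

Scale factor relative to 1 L: 0.872.
yeast extract: 0.315% w/v = 3.15 g/L → 3.15 × 0.872 L = 2.747 g
glucose: 3.35% w/v = 33.5 g/L → 33.5 × 0.872 L = 29.212 g
sodium succinate: 0.78 g per 100 mL × 872 mL ÷ 100 = 6.802 g
fructose: 14 g/L × 0.872 L = 12.208 g
disodium phosphate: 13.4 g/L × 0.872 L = 11.685 g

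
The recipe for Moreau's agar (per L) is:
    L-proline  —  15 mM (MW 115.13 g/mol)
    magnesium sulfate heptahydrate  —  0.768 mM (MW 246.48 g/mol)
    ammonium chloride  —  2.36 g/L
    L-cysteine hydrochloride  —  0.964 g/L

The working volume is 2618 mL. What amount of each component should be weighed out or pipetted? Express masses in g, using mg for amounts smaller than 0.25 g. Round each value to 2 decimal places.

L-proline 4.52 g; magnesium sulfate heptahydrate 0.50 g; ammonium chloride 6.18 g; L-cysteine hydrochloride 2.52 g

Target volume = 2618 mL = 2.618 L.
L-proline: 15 mmol/L × 115.13 g/mol × 2.618 L ÷ 1000 = 4.52 g
magnesium sulfate heptahydrate: 0.768 mmol/L × 246.48 g/mol × 2.618 L ÷ 1000 = 0.50 g
ammonium chloride: 2.36 g/L × 2.618 L = 6.18 g
L-cysteine hydrochloride: 0.964 g/L × 2.618 L = 2.52 g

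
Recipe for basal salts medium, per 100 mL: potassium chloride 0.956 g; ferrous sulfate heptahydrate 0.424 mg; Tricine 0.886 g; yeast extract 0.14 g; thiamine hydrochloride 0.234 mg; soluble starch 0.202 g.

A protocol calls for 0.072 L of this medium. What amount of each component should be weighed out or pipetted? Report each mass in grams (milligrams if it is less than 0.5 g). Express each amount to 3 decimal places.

potassium chloride 0.688 g; ferrous sulfate heptahydrate 0.305 mg; Tricine 0.638 g; yeast extract 100.800 mg; thiamine hydrochloride 0.168 mg; soluble starch 145.440 mg

Scale factor = 72 mL / 100 mL = 0.72.
potassium chloride: 0.956 g × (72 mL / 100 mL) = 0.688 g
ferrous sulfate heptahydrate: 0.424 mg × (72 mL / 100 mL) = 0.305 mg
Tricine: 0.886 g × (72 mL / 100 mL) = 0.638 g
yeast extract: 0.14 g × (72 mL / 100 mL) = 0.1008 g = 100.800 mg
thiamine hydrochloride: 0.234 mg × (72 mL / 100 mL) = 0.168 mg
soluble starch: 0.202 g × (72 mL / 100 mL) = 0.14544 g = 145.440 mg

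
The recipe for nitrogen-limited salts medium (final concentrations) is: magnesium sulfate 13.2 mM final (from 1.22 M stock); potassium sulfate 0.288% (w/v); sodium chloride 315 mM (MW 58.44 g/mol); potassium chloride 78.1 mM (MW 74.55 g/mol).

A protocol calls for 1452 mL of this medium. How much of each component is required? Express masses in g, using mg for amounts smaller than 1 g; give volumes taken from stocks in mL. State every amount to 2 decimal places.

magnesium sulfate 15.71 mL; potassium sulfate 4.18 g; sodium chloride 26.73 g; potassium chloride 8.45 g

Target volume = 1452 mL = 1.452 L.
magnesium sulfate: V = C2·V2/C1 = 13.2 mM × 1452 mL ÷ 1220 mM = 15.71 mL
potassium sulfate: 0.288 g per 100 mL × 1452 mL ÷ 100 = 4.18 g
sodium chloride: 315 mmol/L × 58.44 g/mol × 1.452 L ÷ 1000 = 26.73 g
potassium chloride: 78.1 mmol/L × 74.55 g/mol × 1.452 L ÷ 1000 = 8.45 g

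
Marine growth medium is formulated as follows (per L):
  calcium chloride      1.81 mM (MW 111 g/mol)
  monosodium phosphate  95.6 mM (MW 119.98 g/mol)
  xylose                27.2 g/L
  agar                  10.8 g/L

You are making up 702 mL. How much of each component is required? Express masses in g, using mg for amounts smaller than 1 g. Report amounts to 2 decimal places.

Scale factor relative to 1 L: 0.702.
calcium chloride: 1.81 mmol/L × 111 mg/mmol × 0.702 L = 141.04 mg
monosodium phosphate: 95.6 mmol/L × 119.98 g/mol × 0.702 L ÷ 1000 = 8.05 g
xylose: 27.2 g/L × 0.702 L = 19.09 g
agar: 10.8 g/L × 0.702 L = 7.58 g

calcium chloride 141.04 mg; monosodium phosphate 8.05 g; xylose 19.09 g; agar 7.58 g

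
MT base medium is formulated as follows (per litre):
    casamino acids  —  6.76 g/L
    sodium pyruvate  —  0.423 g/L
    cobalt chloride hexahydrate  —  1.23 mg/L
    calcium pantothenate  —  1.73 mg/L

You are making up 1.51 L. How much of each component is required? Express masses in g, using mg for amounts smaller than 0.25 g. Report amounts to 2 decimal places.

casamino acids 10.21 g; sodium pyruvate 0.64 g; cobalt chloride hexahydrate 1.86 mg; calcium pantothenate 2.61 mg

Working volume: 1.51 L.
casamino acids: 6.76 g/L × 1.51 L = 10.21 g
sodium pyruvate: 0.423 g/L × 1.51 L = 0.64 g
cobalt chloride hexahydrate: 1.23 mg/L × 1.51 L = 1.86 mg
calcium pantothenate: 1.73 mg/L × 1.51 L = 2.61 mg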